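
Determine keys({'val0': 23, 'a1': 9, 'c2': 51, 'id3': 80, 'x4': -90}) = ['val0', 'a1', 'c2', 'id3', 'x4']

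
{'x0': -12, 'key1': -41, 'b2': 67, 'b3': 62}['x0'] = -12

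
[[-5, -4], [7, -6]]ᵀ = [[-5, 7], [-4, -6]]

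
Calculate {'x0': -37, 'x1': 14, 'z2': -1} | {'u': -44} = {'x0': -37, 'x1': 14, 'z2': -1, 'u': -44}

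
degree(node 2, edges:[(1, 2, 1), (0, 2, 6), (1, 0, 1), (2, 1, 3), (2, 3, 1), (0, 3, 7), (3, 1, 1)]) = incident: (1,2), (0,2), (2,1), (2,3)
= 4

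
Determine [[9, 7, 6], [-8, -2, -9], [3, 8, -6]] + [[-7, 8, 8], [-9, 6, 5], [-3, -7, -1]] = [[2, 15, 14], [-17, 4, -4], [0, 1, -7]]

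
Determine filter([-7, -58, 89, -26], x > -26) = [-7, 89]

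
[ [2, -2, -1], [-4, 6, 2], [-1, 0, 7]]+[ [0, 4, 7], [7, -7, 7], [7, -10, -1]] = [[2, 2, 6], [3, -1, 9], [6, -10, 6]]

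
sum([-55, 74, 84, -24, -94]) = -15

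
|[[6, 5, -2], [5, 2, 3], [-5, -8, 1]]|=116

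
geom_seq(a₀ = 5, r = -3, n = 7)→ [5, -15, 45, -135, 405, -1215, 3645]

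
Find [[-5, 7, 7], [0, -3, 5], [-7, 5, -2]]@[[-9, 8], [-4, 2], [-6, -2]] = C[0][0] = (-5)*(-9) + (7)*(-4) + (7)*(-6) = -25
C[0][1] = (-5)*(8) + (7)*(2) + (7)*(-2) = -40
C[1][0] = (0)*(-9) + (-3)*(-4) + (5)*(-6) = -18
C[1][1] = (0)*(8) + (-3)*(2) + (5)*(-2) = -16
C[2][0] = (-7)*(-9) + (5)*(-4) + (-2)*(-6) = 55
C[2][1] = (-7)*(8) + (5)*(2) + (-2)*(-2) = -42
= [[-25, -40], [-18, -16], [55, -42]]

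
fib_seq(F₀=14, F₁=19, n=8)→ F_2 = F_1 + F_0 = 33
F_3 = F_2 + F_1 = 52
F_4 = F_3 + F_2 = 85
...
= [14, 19, 33, 52, 85, 137, 222, 359]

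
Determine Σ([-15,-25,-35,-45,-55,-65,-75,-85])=-400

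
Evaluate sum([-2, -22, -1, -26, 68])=(-2) + (-22) + (-1) + (-26) + 68
= 17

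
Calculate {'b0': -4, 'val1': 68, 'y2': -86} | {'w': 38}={'b0': -4, 'val1': 68, 'y2': -86, 'w': 38}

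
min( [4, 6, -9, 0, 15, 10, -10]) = -10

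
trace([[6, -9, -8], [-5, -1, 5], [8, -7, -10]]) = diagonal: 6 + (-1) + (-10)
= -5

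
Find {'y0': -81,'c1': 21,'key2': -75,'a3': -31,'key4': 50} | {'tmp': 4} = {'y0': -81, 'c1': 21, 'key2': -75, 'a3': -31, 'key4': 50, 'tmp': 4}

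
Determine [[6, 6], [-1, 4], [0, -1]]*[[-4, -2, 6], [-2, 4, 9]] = C[0][0] = (6)*(-4) + (6)*(-2) = -36
C[0][1] = (6)*(-2) + (6)*(4) = 12
C[0][2] = (6)*(6) + (6)*(9) = 90
C[1][0] = (-1)*(-4) + (4)*(-2) = -4
C[1][1] = (-1)*(-2) + (4)*(4) = 18
C[1][2] = (-1)*(6) + (4)*(9) = 30
... (3 more cells)
= [[-36, 12, 90], [-4, 18, 30], [2, -4, -9]]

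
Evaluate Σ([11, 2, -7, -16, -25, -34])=11 + 2 + (-7) + (-16) + (-25) + (-34)
= -69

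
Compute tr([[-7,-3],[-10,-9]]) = diagonal: (-7) + (-9)
= -16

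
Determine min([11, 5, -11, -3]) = -11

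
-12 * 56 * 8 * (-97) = 521472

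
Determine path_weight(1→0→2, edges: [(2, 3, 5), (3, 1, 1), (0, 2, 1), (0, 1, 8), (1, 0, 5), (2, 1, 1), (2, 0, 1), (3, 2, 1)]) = 6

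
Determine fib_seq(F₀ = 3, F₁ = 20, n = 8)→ F_2 = F_1 + F_0 = 23
F_3 = F_2 + F_1 = 43
F_4 = F_3 + F_2 = 66
...
= [3, 20, 23, 43, 66, 109, 175, 284]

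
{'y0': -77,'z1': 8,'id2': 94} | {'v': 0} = {'y0': -77, 'z1': 8, 'id2': 94, 'v': 0}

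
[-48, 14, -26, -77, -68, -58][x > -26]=[14]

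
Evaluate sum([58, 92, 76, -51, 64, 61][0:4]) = 175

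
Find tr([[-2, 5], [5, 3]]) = 1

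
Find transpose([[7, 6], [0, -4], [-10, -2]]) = [[7, 0, -10], [6, -4, -2]]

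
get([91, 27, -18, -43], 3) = -43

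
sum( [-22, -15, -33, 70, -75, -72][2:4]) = slice → [-33, 70]
(-33) + 70
= 37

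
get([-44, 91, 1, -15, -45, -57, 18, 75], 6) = 18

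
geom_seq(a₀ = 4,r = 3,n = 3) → a_0 = 4*3^0 = 4
a_1 = 4*3^1 = 12
a_2 = 4*3^2 = 36
= [4, 12, 36]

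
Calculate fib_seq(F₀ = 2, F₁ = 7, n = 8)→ F_2 = F_1 + F_0 = 9
F_3 = F_2 + F_1 = 16
F_4 = F_3 + F_2 = 25
...
= [2, 7, 9, 16, 25, 41, 66, 107]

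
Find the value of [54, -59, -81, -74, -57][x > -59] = keep x where x > -59: 54✓, -59✗, -81✗, -74✗, -57✓
= [54, -57]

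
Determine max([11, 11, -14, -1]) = 11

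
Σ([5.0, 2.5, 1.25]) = 8.75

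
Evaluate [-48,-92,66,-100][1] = -92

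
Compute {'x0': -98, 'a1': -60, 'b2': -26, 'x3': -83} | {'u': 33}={'x0': -98, 'a1': -60, 'b2': -26, 'x3': -83, 'u': 33}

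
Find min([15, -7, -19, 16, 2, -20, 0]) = -20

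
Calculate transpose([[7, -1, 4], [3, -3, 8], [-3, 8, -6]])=[[7, 3, -3], [-1, -3, 8], [4, 8, -6]]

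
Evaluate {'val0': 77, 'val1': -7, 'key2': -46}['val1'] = -7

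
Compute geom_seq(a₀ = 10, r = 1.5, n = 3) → [10.0, 15.0, 22.5]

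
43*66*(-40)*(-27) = 3065040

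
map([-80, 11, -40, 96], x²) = (-80)²=6400, (11)²=121, (-40)²=1600, (96)²=9216
= [6400, 121, 1600, 9216]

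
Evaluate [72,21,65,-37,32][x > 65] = [72]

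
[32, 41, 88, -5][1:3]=[41, 88]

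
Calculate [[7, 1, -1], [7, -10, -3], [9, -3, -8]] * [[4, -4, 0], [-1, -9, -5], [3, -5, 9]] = [[24, -32, -14], [29, 77, 23], [15, 31, -57]]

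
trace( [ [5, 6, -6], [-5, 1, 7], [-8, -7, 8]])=diagonal: 5 + 1 + 8
= 14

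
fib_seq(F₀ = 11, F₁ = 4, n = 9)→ F_2 = F_1 + F_0 = 15
F_3 = F_2 + F_1 = 19
F_4 = F_3 + F_2 = 34
...
= [11, 4, 15, 19, 34, 53, 87, 140, 227]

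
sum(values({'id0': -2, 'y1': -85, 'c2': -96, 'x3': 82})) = -101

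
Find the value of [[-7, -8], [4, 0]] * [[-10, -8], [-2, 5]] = [[86, 16], [-40, -32]]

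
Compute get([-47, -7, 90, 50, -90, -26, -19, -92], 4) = -90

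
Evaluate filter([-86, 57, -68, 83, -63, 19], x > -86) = [57, -68, 83, -63, 19]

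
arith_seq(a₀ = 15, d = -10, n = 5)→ [15, 5, -5, -15, -25]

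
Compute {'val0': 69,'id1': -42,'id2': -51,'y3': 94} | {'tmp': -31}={'val0': 69, 'id1': -42, 'id2': -51, 'y3': 94, 'tmp': -31}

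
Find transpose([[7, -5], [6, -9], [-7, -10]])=[[7, 6, -7], [-5, -9, -10]]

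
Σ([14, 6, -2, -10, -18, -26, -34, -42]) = -112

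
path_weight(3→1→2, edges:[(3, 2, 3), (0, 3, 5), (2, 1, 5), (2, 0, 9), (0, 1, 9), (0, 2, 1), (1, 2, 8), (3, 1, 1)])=9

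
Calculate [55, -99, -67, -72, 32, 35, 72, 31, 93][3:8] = [-72, 32, 35, 72, 31]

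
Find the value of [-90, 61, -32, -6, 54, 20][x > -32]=[61, -6, 54, 20]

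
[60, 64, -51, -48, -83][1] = 64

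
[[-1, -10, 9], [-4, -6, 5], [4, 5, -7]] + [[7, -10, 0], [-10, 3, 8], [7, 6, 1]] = [[6, -20, 9], [-14, -3, 13], [11, 11, -6]]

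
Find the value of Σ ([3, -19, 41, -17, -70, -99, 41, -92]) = -212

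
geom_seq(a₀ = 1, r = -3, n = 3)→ a_0 = 1*(-3)^0 = 1
a_1 = 1*(-3)^1 = -3
a_2 = 1*(-3)^2 = 9
= [1, -3, 9]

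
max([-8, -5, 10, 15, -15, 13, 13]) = 15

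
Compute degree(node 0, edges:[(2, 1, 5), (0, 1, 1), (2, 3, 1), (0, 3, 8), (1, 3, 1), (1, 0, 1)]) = 3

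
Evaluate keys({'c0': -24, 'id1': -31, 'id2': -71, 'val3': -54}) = ['c0', 'id1', 'id2', 'val3']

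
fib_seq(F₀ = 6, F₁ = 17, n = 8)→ [6, 17, 23, 40, 63, 103, 166, 269]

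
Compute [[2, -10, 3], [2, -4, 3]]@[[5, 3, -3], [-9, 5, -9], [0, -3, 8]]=[[100, -53, 108], [46, -23, 54]]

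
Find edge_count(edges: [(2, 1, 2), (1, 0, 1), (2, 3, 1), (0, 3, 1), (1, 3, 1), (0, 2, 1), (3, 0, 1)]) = 7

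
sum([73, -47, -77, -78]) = -129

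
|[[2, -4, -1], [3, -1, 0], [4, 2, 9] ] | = (1)*(2)*det([[-1, 0], [2, 9]]) + (-1)*(-4)*det([[3, 0], [4, 9]]) + (1)*(-1)*det([[3, -1], [4, 2]])
= -18 + 108 + -10
= 80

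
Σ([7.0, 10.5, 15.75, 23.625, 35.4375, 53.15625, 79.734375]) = 7.0 + 10.5 + 15.75 + 23.625 + 35.4375 + 53.15625 + 79.734375
= 225.203125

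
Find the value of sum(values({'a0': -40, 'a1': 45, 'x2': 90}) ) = 95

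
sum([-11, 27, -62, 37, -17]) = -26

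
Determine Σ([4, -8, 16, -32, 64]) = 4 + -8 + 16 + -32 + 64
= 44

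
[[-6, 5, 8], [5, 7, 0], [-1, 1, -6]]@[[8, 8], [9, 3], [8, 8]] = [[61, 31], [103, 61], [-47, -53]]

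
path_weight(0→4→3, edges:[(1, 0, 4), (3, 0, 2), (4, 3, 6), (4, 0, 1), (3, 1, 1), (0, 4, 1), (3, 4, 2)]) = w(0→4)=1 + w(4→3)=6
= 7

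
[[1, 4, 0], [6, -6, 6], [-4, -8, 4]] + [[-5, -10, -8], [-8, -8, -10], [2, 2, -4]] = [[-4, -6, -8], [-2, -14, -4], [-2, -6, 0]]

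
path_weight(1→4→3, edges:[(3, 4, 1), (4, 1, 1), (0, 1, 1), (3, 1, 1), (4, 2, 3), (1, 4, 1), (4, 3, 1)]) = 2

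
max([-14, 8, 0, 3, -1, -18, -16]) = 8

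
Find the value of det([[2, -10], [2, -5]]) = 10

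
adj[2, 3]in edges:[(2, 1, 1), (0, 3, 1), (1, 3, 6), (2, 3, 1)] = 1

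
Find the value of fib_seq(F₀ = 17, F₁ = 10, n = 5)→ [17, 10, 27, 37, 64]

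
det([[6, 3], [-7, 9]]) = 75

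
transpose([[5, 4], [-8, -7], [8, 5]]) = [[5, -8, 8], [4, -7, 5]]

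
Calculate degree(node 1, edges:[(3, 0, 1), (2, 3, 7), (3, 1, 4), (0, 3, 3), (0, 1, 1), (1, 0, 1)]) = 3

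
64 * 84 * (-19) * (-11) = 1123584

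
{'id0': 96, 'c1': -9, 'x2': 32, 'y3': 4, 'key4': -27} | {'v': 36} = {'id0': 96, 'c1': -9, 'x2': 32, 'y3': 4, 'key4': -27, 'v': 36}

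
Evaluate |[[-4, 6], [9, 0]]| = -54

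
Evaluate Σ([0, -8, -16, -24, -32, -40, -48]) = 0 + (-8) + (-16) + (-24) + (-32) + (-40) + (-48)
= -168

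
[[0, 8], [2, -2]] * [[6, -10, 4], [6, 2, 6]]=[[48, 16, 48], [0, -24, -4]]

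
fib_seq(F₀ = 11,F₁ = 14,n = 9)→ F_2 = F_1 + F_0 = 25
F_3 = F_2 + F_1 = 39
F_4 = F_3 + F_2 = 64
...
= [11, 14, 25, 39, 64, 103, 167, 270, 437]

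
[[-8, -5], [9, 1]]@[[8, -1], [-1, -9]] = C[0][0] = (-8)*(8) + (-5)*(-1) = -59
C[0][1] = (-8)*(-1) + (-5)*(-9) = 53
C[1][0] = (9)*(8) + (1)*(-1) = 71
C[1][1] = (9)*(-1) + (1)*(-9) = -18
= [[-59, 53], [71, -18]]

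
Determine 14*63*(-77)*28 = -1901592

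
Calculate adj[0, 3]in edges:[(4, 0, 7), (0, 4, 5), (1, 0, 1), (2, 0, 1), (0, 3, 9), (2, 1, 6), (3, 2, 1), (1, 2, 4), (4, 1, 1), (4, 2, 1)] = 9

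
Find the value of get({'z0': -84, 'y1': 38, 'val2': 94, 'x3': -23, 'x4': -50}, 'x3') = -23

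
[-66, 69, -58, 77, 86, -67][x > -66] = keep x where x > -66: -66✗, 69✓, -58✓, 77✓, 86✓, -67✗
= [69, -58, 77, 86]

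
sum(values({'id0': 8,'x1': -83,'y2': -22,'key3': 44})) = 8 + (-83) + (-22) + 44
= -53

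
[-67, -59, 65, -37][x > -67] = [-59, 65, -37]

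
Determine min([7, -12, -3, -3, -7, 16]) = -12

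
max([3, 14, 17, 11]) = 17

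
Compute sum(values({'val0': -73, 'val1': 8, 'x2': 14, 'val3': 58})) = (-73) + 8 + 14 + 58
= 7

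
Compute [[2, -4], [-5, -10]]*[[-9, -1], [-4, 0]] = C[0][0] = (2)*(-9) + (-4)*(-4) = -2
C[0][1] = (2)*(-1) + (-4)*(0) = -2
C[1][0] = (-5)*(-9) + (-10)*(-4) = 85
C[1][1] = (-5)*(-1) + (-10)*(0) = 5
= [[-2, -2], [85, 5]]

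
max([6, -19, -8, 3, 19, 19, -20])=19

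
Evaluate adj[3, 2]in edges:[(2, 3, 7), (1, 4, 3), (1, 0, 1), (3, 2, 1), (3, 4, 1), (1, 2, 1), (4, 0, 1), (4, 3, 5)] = 1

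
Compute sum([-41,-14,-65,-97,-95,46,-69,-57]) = -392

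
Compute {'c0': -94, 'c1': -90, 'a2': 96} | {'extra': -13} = {'c0': -94, 'c1': -90, 'a2': 96, 'extra': -13}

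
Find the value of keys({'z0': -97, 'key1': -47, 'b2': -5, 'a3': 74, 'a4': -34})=['z0', 'key1', 'b2', 'a3', 'a4']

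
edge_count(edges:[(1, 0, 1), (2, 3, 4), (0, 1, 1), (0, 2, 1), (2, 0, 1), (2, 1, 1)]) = 6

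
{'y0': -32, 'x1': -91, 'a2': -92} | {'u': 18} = {'y0': -32, 'x1': -91, 'a2': -92, 'u': 18}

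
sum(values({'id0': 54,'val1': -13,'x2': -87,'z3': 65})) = 54 + (-13) + (-87) + 65
= 19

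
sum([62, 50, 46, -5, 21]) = 174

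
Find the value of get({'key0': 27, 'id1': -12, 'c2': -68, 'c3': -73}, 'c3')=-73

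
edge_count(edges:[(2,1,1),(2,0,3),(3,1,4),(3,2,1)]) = 4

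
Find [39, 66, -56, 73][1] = 66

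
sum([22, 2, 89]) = 113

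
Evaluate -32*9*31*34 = -303552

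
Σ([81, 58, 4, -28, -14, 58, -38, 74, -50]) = 81 + 58 + 4 + (-28) + (-14) + 58 + (-38) + 74 + (-50)
= 145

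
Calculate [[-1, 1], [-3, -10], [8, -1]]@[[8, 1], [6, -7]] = C[0][0] = (-1)*(8) + (1)*(6) = -2
C[0][1] = (-1)*(1) + (1)*(-7) = -8
C[1][0] = (-3)*(8) + (-10)*(6) = -84
C[1][1] = (-3)*(1) + (-10)*(-7) = 67
C[2][0] = (8)*(8) + (-1)*(6) = 58
C[2][1] = (8)*(1) + (-1)*(-7) = 15
= [[-2, -8], [-84, 67], [58, 15]]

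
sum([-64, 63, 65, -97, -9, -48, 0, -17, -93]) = (-64) + 63 + 65 + (-97) + (-9) + (-48) + 0 + (-17) + (-93)
= -200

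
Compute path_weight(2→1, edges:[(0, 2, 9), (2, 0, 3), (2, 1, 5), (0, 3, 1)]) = w(2→1)=5
= 5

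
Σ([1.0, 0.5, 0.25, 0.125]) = 1.875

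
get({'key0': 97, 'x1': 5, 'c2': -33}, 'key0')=97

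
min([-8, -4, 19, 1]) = -8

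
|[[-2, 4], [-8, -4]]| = 40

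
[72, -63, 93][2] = 93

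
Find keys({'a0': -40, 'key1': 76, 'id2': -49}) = ['a0', 'key1', 'id2']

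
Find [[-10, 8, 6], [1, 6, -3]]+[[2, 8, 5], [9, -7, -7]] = [[-8, 16, 11], [10, -1, -10]]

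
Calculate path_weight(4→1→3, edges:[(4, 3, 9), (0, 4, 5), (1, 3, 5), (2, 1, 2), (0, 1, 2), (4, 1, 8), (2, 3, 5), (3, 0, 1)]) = 13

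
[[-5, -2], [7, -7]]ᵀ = [[-5, 7], [-2, -7]]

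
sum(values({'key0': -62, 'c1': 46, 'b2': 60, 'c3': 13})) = 57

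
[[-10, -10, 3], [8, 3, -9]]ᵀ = [[-10, 8], [-10, 3], [3, -9]]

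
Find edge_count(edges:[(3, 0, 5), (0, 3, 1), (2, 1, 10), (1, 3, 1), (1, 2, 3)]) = 5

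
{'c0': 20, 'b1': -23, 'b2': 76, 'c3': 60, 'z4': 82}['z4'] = 82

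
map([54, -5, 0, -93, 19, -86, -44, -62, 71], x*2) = 54*2=108, -5*2=-10, 0*2=0, -93*2=-186, 19*2=38, -86*2=-172, -44*2=-88, -62*2=-124, 71*2=142
= [108, -10, 0, -186, 38, -172, -88, -124, 142]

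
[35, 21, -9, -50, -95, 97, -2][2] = -9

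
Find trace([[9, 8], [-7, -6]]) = diagonal: 9 + (-6)
= 3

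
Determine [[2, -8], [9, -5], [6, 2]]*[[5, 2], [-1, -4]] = C[0][0] = (2)*(5) + (-8)*(-1) = 18
C[0][1] = (2)*(2) + (-8)*(-4) = 36
C[1][0] = (9)*(5) + (-5)*(-1) = 50
C[1][1] = (9)*(2) + (-5)*(-4) = 38
C[2][0] = (6)*(5) + (2)*(-1) = 28
C[2][1] = (6)*(2) + (2)*(-4) = 4
= [[18, 36], [50, 38], [28, 4]]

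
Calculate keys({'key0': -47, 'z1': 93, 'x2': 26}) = ['key0', 'z1', 'x2']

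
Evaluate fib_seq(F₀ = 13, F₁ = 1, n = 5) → F_2 = F_1 + F_0 = 14
F_3 = F_2 + F_1 = 15
F_4 = F_3 + F_2 = 29
= [13, 1, 14, 15, 29]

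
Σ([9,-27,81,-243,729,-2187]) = -1638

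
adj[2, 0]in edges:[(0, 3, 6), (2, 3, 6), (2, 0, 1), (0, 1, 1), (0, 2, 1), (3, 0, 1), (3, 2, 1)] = 1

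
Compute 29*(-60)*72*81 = -10147680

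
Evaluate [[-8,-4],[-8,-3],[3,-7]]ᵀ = [[-8, -8, 3], [-4, -3, -7]]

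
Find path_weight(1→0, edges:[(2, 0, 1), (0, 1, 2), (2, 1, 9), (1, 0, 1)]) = w(1→0)=1
= 1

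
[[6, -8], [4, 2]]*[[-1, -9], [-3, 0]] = C[0][0] = (6)*(-1) + (-8)*(-3) = 18
C[0][1] = (6)*(-9) + (-8)*(0) = -54
C[1][0] = (4)*(-1) + (2)*(-3) = -10
C[1][1] = (4)*(-9) + (2)*(0) = -36
= [[18, -54], [-10, -36]]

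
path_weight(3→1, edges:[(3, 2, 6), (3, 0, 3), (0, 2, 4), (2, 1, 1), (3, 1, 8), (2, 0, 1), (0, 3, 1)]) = w(3→1)=8
= 8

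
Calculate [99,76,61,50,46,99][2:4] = [61, 50]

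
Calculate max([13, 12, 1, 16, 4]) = 16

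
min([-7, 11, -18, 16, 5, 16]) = -18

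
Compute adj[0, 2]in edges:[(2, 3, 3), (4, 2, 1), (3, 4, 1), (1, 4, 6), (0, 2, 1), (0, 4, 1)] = 1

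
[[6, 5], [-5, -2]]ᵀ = [[6, -5], [5, -2]]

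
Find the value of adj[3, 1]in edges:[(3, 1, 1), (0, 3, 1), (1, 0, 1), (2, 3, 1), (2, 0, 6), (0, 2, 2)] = 1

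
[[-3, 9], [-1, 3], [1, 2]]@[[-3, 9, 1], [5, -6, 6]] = C[0][0] = (-3)*(-3) + (9)*(5) = 54
C[0][1] = (-3)*(9) + (9)*(-6) = -81
C[0][2] = (-3)*(1) + (9)*(6) = 51
C[1][0] = (-1)*(-3) + (3)*(5) = 18
C[1][1] = (-1)*(9) + (3)*(-6) = -27
C[1][2] = (-1)*(1) + (3)*(6) = 17
... (3 more cells)
= [[54, -81, 51], [18, -27, 17], [7, -3, 13]]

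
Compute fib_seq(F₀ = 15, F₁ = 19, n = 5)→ [15, 19, 34, 53, 87]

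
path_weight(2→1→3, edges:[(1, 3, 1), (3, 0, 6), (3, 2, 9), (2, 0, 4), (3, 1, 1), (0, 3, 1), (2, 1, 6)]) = 7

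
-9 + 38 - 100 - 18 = -89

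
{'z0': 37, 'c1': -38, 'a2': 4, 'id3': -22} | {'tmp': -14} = {'z0': 37, 'c1': -38, 'a2': 4, 'id3': -22, 'tmp': -14}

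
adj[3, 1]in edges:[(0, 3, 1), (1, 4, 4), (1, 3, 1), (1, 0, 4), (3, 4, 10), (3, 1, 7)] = 7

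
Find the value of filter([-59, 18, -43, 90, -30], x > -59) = [18, -43, 90, -30]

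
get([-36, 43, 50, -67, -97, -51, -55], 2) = 50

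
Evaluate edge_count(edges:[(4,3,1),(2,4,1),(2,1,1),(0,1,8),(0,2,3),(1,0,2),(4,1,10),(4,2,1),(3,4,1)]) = 9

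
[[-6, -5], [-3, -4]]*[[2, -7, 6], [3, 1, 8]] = C[0][0] = (-6)*(2) + (-5)*(3) = -27
C[0][1] = (-6)*(-7) + (-5)*(1) = 37
C[0][2] = (-6)*(6) + (-5)*(8) = -76
C[1][0] = (-3)*(2) + (-4)*(3) = -18
C[1][1] = (-3)*(-7) + (-4)*(1) = 17
C[1][2] = (-3)*(6) + (-4)*(8) = -50
= [[-27, 37, -76], [-18, 17, -50]]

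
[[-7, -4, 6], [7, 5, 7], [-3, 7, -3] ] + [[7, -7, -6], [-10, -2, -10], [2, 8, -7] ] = [[0, -11, 0], [-3, 3, -3], [-1, 15, -10]]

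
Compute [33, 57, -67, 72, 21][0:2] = [33, 57]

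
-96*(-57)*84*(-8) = -3677184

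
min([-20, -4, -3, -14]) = -20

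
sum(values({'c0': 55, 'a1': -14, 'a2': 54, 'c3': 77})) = 55 + (-14) + 54 + 77
= 172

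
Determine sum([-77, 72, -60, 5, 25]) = (-77) + 72 + (-60) + 5 + 25
= -35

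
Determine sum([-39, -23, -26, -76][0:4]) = -164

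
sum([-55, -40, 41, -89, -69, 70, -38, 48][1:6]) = slice → [-40, 41, -89, -69, 70]
(-40) + 41 + (-89) + (-69) + 70
= -87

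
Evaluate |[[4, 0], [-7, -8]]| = (4)*(-8) - (0)*(-7)
= -32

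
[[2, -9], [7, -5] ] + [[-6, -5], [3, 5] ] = [[-4, -14], [10, 0]]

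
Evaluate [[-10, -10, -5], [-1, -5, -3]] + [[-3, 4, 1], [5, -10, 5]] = [[-13, -6, -4], [4, -15, 2]]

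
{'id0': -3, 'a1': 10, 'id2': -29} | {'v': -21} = {'id0': -3, 'a1': 10, 'id2': -29, 'v': -21}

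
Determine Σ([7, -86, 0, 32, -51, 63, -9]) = 7 + (-86) + 0 + 32 + (-51) + 63 + (-9)
= -44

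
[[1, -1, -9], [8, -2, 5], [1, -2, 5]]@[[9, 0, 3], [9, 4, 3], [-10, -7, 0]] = [[90, 59, 0], [4, -43, 18], [-59, -43, -3]]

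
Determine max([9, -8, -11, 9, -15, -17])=9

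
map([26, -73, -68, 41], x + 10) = 26+10=36, -73+10=-63, -68+10=-58, 41+10=51
= [36, -63, -58, 51]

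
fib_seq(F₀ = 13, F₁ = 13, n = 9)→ [13, 13, 26, 39, 65, 104, 169, 273, 442]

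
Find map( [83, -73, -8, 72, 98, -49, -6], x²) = [6889, 5329, 64, 5184, 9604, 2401, 36]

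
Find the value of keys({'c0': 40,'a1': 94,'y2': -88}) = ['c0', 'a1', 'y2']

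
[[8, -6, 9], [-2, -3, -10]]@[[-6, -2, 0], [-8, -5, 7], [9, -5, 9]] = C[0][0] = (8)*(-6) + (-6)*(-8) + (9)*(9) = 81
C[0][1] = (8)*(-2) + (-6)*(-5) + (9)*(-5) = -31
C[0][2] = (8)*(0) + (-6)*(7) + (9)*(9) = 39
C[1][0] = (-2)*(-6) + (-3)*(-8) + (-10)*(9) = -54
C[1][1] = (-2)*(-2) + (-3)*(-5) + (-10)*(-5) = 69
C[1][2] = (-2)*(0) + (-3)*(7) + (-10)*(9) = -111
= [[81, -31, 39], [-54, 69, -111]]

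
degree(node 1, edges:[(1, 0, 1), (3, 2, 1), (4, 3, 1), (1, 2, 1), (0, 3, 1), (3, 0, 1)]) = incident: (1,0), (1,2)
= 2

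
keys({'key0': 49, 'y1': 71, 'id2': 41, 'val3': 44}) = ['key0', 'y1', 'id2', 'val3']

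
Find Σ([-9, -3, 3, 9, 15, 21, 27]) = (-9) + (-3) + 3 + 9 + 15 + 21 + 27
= 63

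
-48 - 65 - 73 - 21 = -207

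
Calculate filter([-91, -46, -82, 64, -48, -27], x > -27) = [64]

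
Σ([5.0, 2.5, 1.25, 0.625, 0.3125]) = 5.0 + 2.5 + 1.25 + 0.625 + 0.3125
= 9.6875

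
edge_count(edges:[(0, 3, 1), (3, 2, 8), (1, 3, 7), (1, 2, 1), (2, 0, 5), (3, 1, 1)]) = 6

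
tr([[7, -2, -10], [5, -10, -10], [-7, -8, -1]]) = -4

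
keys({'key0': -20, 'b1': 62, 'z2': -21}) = ['key0', 'b1', 'z2']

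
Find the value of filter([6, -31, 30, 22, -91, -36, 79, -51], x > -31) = [6, 30, 22, 79]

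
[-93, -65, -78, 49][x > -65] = [49]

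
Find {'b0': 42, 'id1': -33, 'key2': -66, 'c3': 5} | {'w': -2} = {'b0': 42, 'id1': -33, 'key2': -66, 'c3': 5, 'w': -2}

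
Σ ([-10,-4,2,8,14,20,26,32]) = (-10) + (-4) + 2 + 8 + 14 + 20 + 26 + 32
= 88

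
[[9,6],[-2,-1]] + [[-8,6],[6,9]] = [[1, 12], [4, 8]]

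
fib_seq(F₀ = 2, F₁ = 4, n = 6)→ F_2 = F_1 + F_0 = 6
F_3 = F_2 + F_1 = 10
F_4 = F_3 + F_2 = 16
...
= [2, 4, 6, 10, 16, 26]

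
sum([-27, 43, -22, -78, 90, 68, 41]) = (-27) + 43 + (-22) + (-78) + 90 + 68 + 41
= 115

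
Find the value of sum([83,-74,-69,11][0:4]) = slice → [83, -74, -69, 11]
83 + (-74) + (-69) + 11
= -49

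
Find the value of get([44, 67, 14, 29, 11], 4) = 11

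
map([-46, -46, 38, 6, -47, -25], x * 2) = [-92, -92, 76, 12, -94, -50]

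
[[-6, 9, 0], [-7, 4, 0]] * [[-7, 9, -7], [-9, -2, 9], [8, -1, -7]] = [[-39, -72, 123], [13, -71, 85]]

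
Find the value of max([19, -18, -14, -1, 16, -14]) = 19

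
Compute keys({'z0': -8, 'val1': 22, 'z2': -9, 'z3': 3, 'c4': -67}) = ['z0', 'val1', 'z2', 'z3', 'c4']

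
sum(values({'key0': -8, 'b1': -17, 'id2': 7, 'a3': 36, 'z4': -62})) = (-8) + (-17) + 7 + 36 + (-62)
= -44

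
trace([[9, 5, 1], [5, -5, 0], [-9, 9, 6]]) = diagonal: 9 + (-5) + 6
= 10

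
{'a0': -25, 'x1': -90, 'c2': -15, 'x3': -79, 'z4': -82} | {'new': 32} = {'a0': -25, 'x1': -90, 'c2': -15, 'x3': -79, 'z4': -82, 'new': 32}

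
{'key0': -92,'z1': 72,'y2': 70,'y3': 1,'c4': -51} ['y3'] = 1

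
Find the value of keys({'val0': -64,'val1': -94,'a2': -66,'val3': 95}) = ['val0', 'val1', 'a2', 'val3']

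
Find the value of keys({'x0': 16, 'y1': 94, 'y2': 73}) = ['x0', 'y1', 'y2']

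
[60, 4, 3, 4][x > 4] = [60]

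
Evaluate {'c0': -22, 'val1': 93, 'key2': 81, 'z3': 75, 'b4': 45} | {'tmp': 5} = {'c0': -22, 'val1': 93, 'key2': 81, 'z3': 75, 'b4': 45, 'tmp': 5}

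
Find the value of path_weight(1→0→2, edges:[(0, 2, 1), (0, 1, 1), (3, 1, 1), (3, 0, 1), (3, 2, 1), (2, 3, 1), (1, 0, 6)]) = w(1→0)=6 + w(0→2)=1
= 7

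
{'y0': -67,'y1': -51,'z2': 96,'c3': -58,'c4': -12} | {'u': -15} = {'y0': -67, 'y1': -51, 'z2': 96, 'c3': -58, 'c4': -12, 'u': -15}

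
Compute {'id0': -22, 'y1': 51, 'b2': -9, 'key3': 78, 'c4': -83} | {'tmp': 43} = {'id0': -22, 'y1': 51, 'b2': -9, 'key3': 78, 'c4': -83, 'tmp': 43}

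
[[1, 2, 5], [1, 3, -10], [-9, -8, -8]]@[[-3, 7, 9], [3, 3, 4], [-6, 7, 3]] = C[0][0] = (1)*(-3) + (2)*(3) + (5)*(-6) = -27
C[0][1] = (1)*(7) + (2)*(3) + (5)*(7) = 48
C[0][2] = (1)*(9) + (2)*(4) + (5)*(3) = 32
C[1][0] = (1)*(-3) + (3)*(3) + (-10)*(-6) = 66
C[1][1] = (1)*(7) + (3)*(3) + (-10)*(7) = -54
C[1][2] = (1)*(9) + (3)*(4) + (-10)*(3) = -9
... (3 more cells)
= [[-27, 48, 32], [66, -54, -9], [51, -143, -137]]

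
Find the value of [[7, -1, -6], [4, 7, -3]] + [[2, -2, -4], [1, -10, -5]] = [[9, -3, -10], [5, -3, -8]]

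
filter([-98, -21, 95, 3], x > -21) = keep x where x > -21: -98✗, -21✗, 95✓, 3✓
= [95, 3]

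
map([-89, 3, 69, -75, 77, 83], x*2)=[-178, 6, 138, -150, 154, 166]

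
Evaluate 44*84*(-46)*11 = -1870176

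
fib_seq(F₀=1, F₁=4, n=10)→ [1, 4, 5, 9, 14, 23, 37, 60, 97, 157]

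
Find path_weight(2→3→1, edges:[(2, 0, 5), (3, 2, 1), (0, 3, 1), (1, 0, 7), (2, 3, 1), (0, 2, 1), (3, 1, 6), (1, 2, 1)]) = 7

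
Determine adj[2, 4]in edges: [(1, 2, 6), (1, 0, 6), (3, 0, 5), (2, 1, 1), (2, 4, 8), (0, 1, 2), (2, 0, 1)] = 8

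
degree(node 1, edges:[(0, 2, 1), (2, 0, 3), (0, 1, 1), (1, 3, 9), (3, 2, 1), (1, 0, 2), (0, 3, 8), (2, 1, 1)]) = 4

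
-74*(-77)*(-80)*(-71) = 32364640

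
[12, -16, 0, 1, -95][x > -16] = keep x where x > -16: 12✓, -16✗, 0✓, 1✓, -95✗
= [12, 0, 1]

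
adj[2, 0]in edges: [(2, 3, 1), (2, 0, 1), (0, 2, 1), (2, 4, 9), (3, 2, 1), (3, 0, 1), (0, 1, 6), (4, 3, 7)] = 1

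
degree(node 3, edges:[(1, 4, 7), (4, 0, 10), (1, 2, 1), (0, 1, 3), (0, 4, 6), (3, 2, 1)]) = 1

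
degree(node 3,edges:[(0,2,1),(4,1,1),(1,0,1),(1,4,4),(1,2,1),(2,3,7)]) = 1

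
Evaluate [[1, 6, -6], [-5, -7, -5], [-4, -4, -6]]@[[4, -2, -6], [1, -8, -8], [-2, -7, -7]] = [[22, -8, -12], [-17, 101, 121], [-8, 82, 98]]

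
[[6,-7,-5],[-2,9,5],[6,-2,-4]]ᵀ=[[6, -2, 6], [-7, 9, -2], [-5, 5, -4]]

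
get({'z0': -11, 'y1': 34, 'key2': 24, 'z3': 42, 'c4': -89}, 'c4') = -89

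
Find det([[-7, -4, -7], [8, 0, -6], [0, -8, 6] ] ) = 976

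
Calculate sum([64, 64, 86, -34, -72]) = 108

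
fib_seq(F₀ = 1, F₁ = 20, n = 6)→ F_2 = F_1 + F_0 = 21
F_3 = F_2 + F_1 = 41
F_4 = F_3 + F_2 = 62
...
= [1, 20, 21, 41, 62, 103]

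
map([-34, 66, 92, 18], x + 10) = -34+10=-24, 66+10=76, 92+10=102, 18+10=28
= [-24, 76, 102, 28]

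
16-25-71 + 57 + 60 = 37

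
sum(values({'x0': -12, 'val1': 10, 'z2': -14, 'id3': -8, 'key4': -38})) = (-12) + 10 + (-14) + (-8) + (-38)
= -62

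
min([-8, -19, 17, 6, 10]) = -19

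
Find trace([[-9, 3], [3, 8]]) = -1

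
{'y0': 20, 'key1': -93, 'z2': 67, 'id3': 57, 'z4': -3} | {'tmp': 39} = {'y0': 20, 'key1': -93, 'z2': 67, 'id3': 57, 'z4': -3, 'tmp': 39}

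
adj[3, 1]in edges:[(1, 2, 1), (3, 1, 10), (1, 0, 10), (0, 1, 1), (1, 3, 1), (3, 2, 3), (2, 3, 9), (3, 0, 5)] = 10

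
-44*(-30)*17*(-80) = -1795200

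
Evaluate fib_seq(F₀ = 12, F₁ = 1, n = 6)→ [12, 1, 13, 14, 27, 41]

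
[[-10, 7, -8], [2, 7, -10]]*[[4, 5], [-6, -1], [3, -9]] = [[-106, 15], [-64, 93]]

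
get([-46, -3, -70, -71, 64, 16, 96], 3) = -71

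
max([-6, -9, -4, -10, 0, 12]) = 12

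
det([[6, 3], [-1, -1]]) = (6)*(-1) - (3)*(-1)
= -3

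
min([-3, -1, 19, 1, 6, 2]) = -3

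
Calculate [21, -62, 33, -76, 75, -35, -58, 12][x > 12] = [21, 33, 75]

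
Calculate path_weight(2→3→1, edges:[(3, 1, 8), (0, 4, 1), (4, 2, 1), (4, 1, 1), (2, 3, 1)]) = 9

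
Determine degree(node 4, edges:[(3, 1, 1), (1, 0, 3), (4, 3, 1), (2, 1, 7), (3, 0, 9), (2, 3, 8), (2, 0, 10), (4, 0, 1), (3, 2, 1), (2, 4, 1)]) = incident: (4,3), (4,0), (2,4)
= 3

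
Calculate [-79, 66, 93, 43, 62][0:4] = [-79, 66, 93, 43]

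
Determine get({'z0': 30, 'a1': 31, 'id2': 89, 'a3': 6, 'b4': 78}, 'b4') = 78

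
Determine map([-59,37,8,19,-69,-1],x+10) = -59+10=-49, 37+10=47, 8+10=18, 19+10=29, -69+10=-59, -1+10=9
= [-49, 47, 18, 29, -59, 9]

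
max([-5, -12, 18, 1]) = 18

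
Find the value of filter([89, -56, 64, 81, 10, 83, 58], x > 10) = [89, 64, 81, 83, 58]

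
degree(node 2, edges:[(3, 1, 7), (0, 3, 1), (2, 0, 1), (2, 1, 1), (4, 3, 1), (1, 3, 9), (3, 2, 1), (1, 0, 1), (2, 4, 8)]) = incident: (2,0), (2,1), (3,2), (2,4)
= 4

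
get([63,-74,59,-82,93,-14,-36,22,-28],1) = -74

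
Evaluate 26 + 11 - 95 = -58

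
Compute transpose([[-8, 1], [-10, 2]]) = [[-8, -10], [1, 2]]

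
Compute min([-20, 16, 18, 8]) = -20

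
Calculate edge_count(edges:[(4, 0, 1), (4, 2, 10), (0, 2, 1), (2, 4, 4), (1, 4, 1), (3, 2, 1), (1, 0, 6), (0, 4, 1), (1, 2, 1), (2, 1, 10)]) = 10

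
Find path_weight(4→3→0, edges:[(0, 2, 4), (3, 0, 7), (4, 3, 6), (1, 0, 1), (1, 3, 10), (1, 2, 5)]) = 13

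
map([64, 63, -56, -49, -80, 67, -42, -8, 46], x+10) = [74, 73, -46, -39, -70, 77, -32, 2, 56]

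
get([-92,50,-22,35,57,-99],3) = 35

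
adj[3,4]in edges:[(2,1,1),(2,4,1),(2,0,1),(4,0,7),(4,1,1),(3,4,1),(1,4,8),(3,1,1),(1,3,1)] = 1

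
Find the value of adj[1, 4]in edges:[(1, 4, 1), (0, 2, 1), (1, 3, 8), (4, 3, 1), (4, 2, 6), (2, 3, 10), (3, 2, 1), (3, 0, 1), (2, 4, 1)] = 1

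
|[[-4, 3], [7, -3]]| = (-4)*(-3) - (3)*(7)
= -9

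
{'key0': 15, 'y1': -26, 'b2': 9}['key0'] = 15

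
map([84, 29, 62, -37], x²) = (84)²=7056, (29)²=841, (62)²=3844, (-37)²=1369
= [7056, 841, 3844, 1369]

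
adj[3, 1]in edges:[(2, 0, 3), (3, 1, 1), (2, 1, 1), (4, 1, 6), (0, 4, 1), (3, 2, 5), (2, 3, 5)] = 1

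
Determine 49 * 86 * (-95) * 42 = -16813860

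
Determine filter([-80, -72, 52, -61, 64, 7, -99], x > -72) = [52, -61, 64, 7]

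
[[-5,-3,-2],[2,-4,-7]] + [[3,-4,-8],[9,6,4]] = [[-2, -7, -10], [11, 2, -3]]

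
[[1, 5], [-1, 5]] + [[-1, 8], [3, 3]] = [[0, 13], [2, 8]]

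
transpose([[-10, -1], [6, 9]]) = [[-10, 6], [-1, 9]]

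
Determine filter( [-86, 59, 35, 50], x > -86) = [59, 35, 50]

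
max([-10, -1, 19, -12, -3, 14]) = 19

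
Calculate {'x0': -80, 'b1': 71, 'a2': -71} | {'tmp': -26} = {'x0': -80, 'b1': 71, 'a2': -71, 'tmp': -26}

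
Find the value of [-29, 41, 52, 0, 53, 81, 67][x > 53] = [81, 67]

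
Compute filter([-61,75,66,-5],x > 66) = [75]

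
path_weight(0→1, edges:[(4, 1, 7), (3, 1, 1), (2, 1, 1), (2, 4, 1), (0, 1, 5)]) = w(0→1)=5
= 5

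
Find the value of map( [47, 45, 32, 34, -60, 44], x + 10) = 47+10=57, 45+10=55, 32+10=42, 34+10=44, -60+10=-50, 44+10=54
= [57, 55, 42, 44, -50, 54]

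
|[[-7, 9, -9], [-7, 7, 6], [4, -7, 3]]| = (1)*(-7)*det([[7, 6], [-7, 3]]) + (-1)*(9)*det([[-7, 6], [4, 3]]) + (1)*(-9)*det([[-7, 7], [4, -7]])
= -441 + 405 + -189
= -225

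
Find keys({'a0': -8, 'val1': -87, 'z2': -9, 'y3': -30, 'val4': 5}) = ['a0', 'val1', 'z2', 'y3', 'val4']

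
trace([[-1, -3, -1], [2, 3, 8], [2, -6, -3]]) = diagonal: (-1) + 3 + (-3)
= -1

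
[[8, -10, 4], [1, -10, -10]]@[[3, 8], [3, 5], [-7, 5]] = C[0][0] = (8)*(3) + (-10)*(3) + (4)*(-7) = -34
C[0][1] = (8)*(8) + (-10)*(5) + (4)*(5) = 34
C[1][0] = (1)*(3) + (-10)*(3) + (-10)*(-7) = 43
C[1][1] = (1)*(8) + (-10)*(5) + (-10)*(5) = -92
= [[-34, 34], [43, -92]]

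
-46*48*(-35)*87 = 6723360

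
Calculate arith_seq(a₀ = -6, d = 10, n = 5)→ a_0 = -6 + 0*10 = -6
a_1 = -6 + 1*10 = 4
a_2 = -6 + 2*10 = 14
...
= [-6, 4, 14, 24, 34]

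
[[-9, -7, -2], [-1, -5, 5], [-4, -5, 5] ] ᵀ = [[-9, -1, -4], [-7, -5, -5], [-2, 5, 5]]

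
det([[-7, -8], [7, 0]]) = (-7)*(0) - (-8)*(7)
= 56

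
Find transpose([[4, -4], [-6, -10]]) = [[4, -6], [-4, -10]]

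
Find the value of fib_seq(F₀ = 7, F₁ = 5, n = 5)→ [7, 5, 12, 17, 29]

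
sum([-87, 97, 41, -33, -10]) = 8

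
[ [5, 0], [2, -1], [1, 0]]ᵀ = [[5, 2, 1], [0, -1, 0]]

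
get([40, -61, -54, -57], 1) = -61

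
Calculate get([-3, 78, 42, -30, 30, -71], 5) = -71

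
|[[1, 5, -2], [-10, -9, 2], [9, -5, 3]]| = -39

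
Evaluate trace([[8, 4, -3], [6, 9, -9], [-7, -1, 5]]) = diagonal: 8 + 9 + 5
= 22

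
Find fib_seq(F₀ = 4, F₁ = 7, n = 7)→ [4, 7, 11, 18, 29, 47, 76]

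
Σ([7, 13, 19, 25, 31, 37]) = 7 + 13 + 19 + 25 + 31 + 37
= 132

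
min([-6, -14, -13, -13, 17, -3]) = -14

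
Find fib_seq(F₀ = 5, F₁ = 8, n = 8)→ F_2 = F_1 + F_0 = 13
F_3 = F_2 + F_1 = 21
F_4 = F_3 + F_2 = 34
...
= [5, 8, 13, 21, 34, 55, 89, 144]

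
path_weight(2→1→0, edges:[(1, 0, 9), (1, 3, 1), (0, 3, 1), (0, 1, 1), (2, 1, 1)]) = w(2→1)=1 + w(1→0)=9
= 10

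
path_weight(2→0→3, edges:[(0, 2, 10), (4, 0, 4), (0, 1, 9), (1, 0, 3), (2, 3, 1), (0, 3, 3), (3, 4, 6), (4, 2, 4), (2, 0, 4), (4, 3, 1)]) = w(2→0)=4 + w(0→3)=3
= 7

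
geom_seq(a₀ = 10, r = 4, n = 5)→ a_0 = 10*4^0 = 10
a_1 = 10*4^1 = 40
a_2 = 10*4^2 = 160
...
= [10, 40, 160, 640, 2560]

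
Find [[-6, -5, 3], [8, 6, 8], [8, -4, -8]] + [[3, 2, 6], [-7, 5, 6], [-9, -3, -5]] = [[-3, -3, 9], [1, 11, 14], [-1, -7, -13]]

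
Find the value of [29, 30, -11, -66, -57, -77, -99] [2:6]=[-11, -66, -57, -77]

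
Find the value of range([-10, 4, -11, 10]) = 21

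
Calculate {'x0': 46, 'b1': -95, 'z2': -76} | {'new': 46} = {'x0': 46, 'b1': -95, 'z2': -76, 'new': 46}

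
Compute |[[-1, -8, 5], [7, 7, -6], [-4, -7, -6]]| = (1)*(-1)*det([[7, -6], [-7, -6]]) + (-1)*(-8)*det([[7, -6], [-4, -6]]) + (1)*(5)*det([[7, 7], [-4, -7]])
= 84 + -528 + -105
= -549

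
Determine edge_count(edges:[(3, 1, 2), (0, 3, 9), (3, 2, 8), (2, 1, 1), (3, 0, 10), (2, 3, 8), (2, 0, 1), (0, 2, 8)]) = 8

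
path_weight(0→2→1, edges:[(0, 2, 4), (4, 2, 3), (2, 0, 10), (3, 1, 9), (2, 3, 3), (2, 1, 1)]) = 5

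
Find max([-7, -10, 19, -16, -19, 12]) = 19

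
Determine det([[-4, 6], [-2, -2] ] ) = (-4)*(-2) - (6)*(-2)
= 20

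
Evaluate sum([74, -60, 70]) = 84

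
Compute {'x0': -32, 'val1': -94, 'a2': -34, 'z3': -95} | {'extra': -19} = {'x0': -32, 'val1': -94, 'a2': -34, 'z3': -95, 'extra': -19}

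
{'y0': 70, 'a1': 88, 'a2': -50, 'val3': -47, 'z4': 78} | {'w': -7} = {'y0': 70, 'a1': 88, 'a2': -50, 'val3': -47, 'z4': 78, 'w': -7}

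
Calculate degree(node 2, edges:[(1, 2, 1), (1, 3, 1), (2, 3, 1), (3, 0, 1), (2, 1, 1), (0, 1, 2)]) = incident: (1,2), (2,3), (2,1)
= 3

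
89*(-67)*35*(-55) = 11478775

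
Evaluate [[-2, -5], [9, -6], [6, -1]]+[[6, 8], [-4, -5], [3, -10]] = [[4, 3], [5, -11], [9, -11]]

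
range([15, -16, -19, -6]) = 34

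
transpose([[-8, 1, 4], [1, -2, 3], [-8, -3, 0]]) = [[-8, 1, -8], [1, -2, -3], [4, 3, 0]]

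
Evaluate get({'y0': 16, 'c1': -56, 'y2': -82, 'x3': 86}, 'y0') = 16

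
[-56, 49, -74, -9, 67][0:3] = [-56, 49, -74]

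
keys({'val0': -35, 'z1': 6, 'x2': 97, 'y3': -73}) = ['val0', 'z1', 'x2', 'y3']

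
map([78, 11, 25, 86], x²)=(78)²=6084, (11)²=121, (25)²=625, (86)²=7396
= [6084, 121, 625, 7396]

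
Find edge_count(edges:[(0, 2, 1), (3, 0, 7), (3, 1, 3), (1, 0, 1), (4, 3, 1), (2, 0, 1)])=6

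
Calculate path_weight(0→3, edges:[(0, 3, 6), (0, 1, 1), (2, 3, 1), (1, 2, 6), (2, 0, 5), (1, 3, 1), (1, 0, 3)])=6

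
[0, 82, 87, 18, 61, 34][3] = 18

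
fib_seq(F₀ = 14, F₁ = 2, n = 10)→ [14, 2, 16, 18, 34, 52, 86, 138, 224, 362]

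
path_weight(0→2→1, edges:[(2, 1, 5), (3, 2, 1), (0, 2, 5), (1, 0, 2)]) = 10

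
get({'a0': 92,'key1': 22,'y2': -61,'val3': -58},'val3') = -58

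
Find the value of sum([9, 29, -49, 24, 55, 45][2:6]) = slice → [-49, 24, 55, 45]
(-49) + 24 + 55 + 45
= 75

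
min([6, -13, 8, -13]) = -13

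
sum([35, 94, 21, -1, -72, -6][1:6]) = 36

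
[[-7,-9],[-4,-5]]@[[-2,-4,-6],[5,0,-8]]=C[0][0] = (-7)*(-2) + (-9)*(5) = -31
C[0][1] = (-7)*(-4) + (-9)*(0) = 28
C[0][2] = (-7)*(-6) + (-9)*(-8) = 114
C[1][0] = (-4)*(-2) + (-5)*(5) = -17
C[1][1] = (-4)*(-4) + (-5)*(0) = 16
C[1][2] = (-4)*(-6) + (-5)*(-8) = 64
= [[-31, 28, 114], [-17, 16, 64]]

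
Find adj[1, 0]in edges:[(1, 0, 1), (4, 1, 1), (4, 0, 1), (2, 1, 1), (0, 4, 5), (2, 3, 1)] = 1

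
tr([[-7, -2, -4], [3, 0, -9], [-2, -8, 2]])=diagonal: (-7) + 0 + 2
= -5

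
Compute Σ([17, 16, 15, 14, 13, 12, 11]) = 98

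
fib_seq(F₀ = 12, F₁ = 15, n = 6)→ [12, 15, 27, 42, 69, 111]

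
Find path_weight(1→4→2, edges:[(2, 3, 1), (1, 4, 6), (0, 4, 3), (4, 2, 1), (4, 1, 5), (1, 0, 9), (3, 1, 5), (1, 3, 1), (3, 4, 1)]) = 7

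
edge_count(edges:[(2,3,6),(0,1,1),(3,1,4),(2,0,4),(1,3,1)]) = 5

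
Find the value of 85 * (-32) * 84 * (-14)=3198720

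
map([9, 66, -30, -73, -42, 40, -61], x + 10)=[19, 76, -20, -63, -32, 50, -51]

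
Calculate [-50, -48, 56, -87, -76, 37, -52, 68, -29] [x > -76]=[-50, -48, 56, 37, -52, 68, -29]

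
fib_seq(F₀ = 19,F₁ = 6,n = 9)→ F_2 = F_1 + F_0 = 25
F_3 = F_2 + F_1 = 31
F_4 = F_3 + F_2 = 56
...
= [19, 6, 25, 31, 56, 87, 143, 230, 373]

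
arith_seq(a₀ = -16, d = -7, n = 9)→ a_0 = -16 + 0*-7 = -16
a_1 = -16 + 1*-7 = -23
a_2 = -16 + 2*-7 = -30
...
= [-16, -23, -30, -37, -44, -51, -58, -65, -72]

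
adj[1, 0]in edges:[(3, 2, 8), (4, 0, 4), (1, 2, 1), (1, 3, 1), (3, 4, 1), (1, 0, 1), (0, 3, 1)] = 1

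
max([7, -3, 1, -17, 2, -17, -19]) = 7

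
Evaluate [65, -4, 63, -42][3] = -42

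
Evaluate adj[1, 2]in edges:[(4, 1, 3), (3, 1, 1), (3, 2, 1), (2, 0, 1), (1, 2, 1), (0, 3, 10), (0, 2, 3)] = 1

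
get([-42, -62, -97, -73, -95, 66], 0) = -42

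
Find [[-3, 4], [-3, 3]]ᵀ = [[-3, -3], [4, 3]]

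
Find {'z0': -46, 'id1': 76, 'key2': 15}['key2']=15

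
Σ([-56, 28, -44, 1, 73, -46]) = -44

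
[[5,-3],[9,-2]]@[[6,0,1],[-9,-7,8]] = C[0][0] = (5)*(6) + (-3)*(-9) = 57
C[0][1] = (5)*(0) + (-3)*(-7) = 21
C[0][2] = (5)*(1) + (-3)*(8) = -19
C[1][0] = (9)*(6) + (-2)*(-9) = 72
C[1][1] = (9)*(0) + (-2)*(-7) = 14
C[1][2] = (9)*(1) + (-2)*(8) = -7
= [[57, 21, -19], [72, 14, -7]]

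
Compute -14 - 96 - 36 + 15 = -131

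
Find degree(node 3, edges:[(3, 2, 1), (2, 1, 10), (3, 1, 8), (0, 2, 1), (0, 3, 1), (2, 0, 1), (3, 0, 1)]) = incident: (3,2), (3,1), (0,3), (3,0)
= 4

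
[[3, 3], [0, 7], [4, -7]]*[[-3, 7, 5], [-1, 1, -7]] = C[0][0] = (3)*(-3) + (3)*(-1) = -12
C[0][1] = (3)*(7) + (3)*(1) = 24
C[0][2] = (3)*(5) + (3)*(-7) = -6
C[1][0] = (0)*(-3) + (7)*(-1) = -7
C[1][1] = (0)*(7) + (7)*(1) = 7
C[1][2] = (0)*(5) + (7)*(-7) = -49
... (3 more cells)
= [[-12, 24, -6], [-7, 7, -49], [-5, 21, 69]]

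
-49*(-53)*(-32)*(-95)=7894880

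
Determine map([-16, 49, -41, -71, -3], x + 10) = [-6, 59, -31, -61, 7]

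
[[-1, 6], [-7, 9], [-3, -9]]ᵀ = [[-1, -7, -3], [6, 9, -9]]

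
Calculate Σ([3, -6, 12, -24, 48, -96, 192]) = 129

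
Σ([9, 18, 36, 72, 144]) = 9 + 18 + 36 + 72 + 144
= 279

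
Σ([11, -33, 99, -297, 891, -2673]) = -2002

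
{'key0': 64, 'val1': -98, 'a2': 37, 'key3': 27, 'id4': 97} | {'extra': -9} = {'key0': 64, 'val1': -98, 'a2': 37, 'key3': 27, 'id4': 97, 'extra': -9}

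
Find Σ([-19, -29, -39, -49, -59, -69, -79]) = -343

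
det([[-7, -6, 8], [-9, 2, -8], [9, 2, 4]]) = -240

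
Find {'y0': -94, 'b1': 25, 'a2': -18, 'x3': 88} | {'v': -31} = {'y0': -94, 'b1': 25, 'a2': -18, 'x3': 88, 'v': -31}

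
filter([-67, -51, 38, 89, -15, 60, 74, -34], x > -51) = keep x where x > -51: -67✗, -51✗, 38✓, 89✓, -15✓, 60✓, 74✓, -34✓
= [38, 89, -15, 60, 74, -34]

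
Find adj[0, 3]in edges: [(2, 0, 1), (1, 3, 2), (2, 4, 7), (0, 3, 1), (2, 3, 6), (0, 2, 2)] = 1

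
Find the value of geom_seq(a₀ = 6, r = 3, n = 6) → a_0 = 6*3^0 = 6
a_1 = 6*3^1 = 18
a_2 = 6*3^2 = 54
...
= [6, 18, 54, 162, 486, 1458]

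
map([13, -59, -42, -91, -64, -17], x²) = [169, 3481, 1764, 8281, 4096, 289]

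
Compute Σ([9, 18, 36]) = 63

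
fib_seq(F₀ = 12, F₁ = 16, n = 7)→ F_2 = F_1 + F_0 = 28
F_3 = F_2 + F_1 = 44
F_4 = F_3 + F_2 = 72
...
= [12, 16, 28, 44, 72, 116, 188]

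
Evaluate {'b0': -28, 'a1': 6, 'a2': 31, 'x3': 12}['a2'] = 31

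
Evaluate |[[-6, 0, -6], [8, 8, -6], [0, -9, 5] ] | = (1)*(-6)*det([[8, -6], [-9, 5]]) + (-1)*(0)*det([[8, -6], [0, 5]]) + (1)*(-6)*det([[8, 8], [0, -9]])
= 84 + 0 + 432
= 516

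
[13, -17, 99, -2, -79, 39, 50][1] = -17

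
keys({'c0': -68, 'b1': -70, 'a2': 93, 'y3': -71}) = ['c0', 'b1', 'a2', 'y3']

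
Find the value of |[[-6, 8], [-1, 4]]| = -16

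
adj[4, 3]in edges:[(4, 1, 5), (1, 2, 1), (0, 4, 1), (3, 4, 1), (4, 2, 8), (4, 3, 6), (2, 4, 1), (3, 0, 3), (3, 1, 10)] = 6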